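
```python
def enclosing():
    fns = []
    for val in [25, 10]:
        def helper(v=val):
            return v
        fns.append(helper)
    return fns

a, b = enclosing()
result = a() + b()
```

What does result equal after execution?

Step 1: Default argument v=val captures val at each iteration.
Step 2: a() returns 25 (captured at first iteration), b() returns 10 (captured at second).
Step 3: result = 25 + 10 = 35

The answer is 35.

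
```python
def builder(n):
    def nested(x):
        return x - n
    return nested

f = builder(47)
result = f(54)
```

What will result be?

Step 1: builder(47) creates a closure capturing n = 47.
Step 2: f(54) computes 54 - 47 = 7.
Step 3: result = 7

The answer is 7.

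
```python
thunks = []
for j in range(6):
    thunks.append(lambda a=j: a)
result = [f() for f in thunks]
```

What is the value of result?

Step 1: Default arg a=j captures j at each iteration.
Step 2: Each lambda has its own default: 0, 1, ..., 5.
Step 3: result = [0, 1, 2, 3, 4, 5]

The answer is [0, 1, 2, 3, 4, 5].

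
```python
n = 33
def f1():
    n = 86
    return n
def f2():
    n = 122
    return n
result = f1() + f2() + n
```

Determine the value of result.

Step 1: Each function shadows global n with its own local.
Step 2: f1() returns 86, f2() returns 122.
Step 3: Global n = 33 is unchanged. result = 86 + 122 + 33 = 241

The answer is 241.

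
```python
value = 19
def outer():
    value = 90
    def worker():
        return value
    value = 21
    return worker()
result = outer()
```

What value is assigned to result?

Step 1: outer() sets value = 90, then later value = 21.
Step 2: worker() is called after value is reassigned to 21. Closures capture variables by reference, not by value.
Step 3: result = 21

The answer is 21.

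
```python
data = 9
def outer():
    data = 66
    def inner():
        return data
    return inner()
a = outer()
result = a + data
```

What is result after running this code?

Step 1: outer() has local data = 66. inner() reads from enclosing.
Step 2: outer() returns 66. Global data = 9 unchanged.
Step 3: result = 66 + 9 = 75

The answer is 75.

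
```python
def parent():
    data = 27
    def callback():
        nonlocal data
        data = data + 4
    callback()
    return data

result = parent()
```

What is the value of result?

Step 1: parent() sets data = 27.
Step 2: callback() uses nonlocal to modify data in parent's scope: data = 27 + 4 = 31.
Step 3: parent() returns the modified data = 31

The answer is 31.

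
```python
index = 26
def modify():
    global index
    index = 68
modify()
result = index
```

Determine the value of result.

Step 1: index = 26 globally.
Step 2: modify() declares global index and sets it to 68.
Step 3: After modify(), global index = 68. result = 68

The answer is 68.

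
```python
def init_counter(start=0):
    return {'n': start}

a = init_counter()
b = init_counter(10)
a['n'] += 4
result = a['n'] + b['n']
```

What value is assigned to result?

Step 1: init_counter() returns a new dict each call (immutable default 0).
Step 2: a = {'n': 0}, b = {'n': 10}.
Step 3: a['n'] += 4 = 4. result = 4 + 10 = 14

The answer is 14.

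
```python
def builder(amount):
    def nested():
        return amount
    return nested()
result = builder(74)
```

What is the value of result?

Step 1: builder(74) binds parameter amount = 74.
Step 2: nested() looks up amount in enclosing scope and finds the parameter amount = 74.
Step 3: result = 74

The answer is 74.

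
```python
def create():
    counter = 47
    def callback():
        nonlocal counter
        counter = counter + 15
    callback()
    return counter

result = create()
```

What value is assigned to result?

Step 1: create() sets counter = 47.
Step 2: callback() uses nonlocal to modify counter in create's scope: counter = 47 + 15 = 62.
Step 3: create() returns the modified counter = 62

The answer is 62.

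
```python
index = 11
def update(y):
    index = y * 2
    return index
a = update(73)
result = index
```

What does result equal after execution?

Step 1: Global index = 11.
Step 2: update(73) creates local index = 73 * 2 = 146.
Step 3: Global index unchanged because no global keyword. result = 11

The answer is 11.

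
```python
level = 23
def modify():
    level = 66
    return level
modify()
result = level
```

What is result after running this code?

Step 1: level = 23 globally.
Step 2: modify() creates a LOCAL level = 66 (no global keyword!).
Step 3: The global level is unchanged. result = 23

The answer is 23.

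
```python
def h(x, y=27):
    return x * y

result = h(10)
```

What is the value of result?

Step 1: h(10) uses default y = 27.
Step 2: Returns 10 * 27 = 270.
Step 3: result = 270

The answer is 270.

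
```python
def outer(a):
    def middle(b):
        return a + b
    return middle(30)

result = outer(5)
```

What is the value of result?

Step 1: outer(5) passes a = 5.
Step 2: middle(30) has b = 30, reads a = 5 from enclosing.
Step 3: result = 5 + 30 = 35

The answer is 35.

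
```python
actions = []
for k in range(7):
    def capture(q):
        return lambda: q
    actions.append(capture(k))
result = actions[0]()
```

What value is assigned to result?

Step 1: capture(k) creates a new scope capturing q = k at call time.
Step 2: actions[0] = capture(0), so its lambda captures q = 0.
Step 3: result = 0 (closure factory fixes late binding)

The answer is 0.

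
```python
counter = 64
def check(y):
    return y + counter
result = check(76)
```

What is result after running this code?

Step 1: counter = 64 is defined globally.
Step 2: check(76) uses parameter y = 76 and looks up counter from global scope = 64.
Step 3: result = 76 + 64 = 140

The answer is 140.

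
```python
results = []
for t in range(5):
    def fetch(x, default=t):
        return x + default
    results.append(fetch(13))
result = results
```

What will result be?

Step 1: Default argument default=t is evaluated at function definition time.
Step 2: Each iteration creates fetch with default = current t value.
Step 3: fetch(13) returns 13 + default. results = [13, 14, 15, 16, 17]

The answer is [13, 14, 15, 16, 17].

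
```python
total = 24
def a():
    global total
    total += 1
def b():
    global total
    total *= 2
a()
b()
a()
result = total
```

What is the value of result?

Step 1: total = 24.
Step 2: a(): total = 24 + 1 = 25.
Step 3: b(): total = 25 * 2 = 50.
Step 4: a(): total = 50 + 1 = 51

The answer is 51.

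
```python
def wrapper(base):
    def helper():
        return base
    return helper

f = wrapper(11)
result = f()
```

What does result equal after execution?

Step 1: wrapper(11) creates closure capturing base = 11.
Step 2: f() returns the captured base = 11.
Step 3: result = 11

The answer is 11.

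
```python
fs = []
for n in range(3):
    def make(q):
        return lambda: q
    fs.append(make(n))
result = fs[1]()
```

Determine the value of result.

Step 1: make(n) creates a new scope capturing q = n at call time.
Step 2: fs[1] = make(1), so its lambda captures q = 1.
Step 3: result = 1 (closure factory fixes late binding)

The answer is 1.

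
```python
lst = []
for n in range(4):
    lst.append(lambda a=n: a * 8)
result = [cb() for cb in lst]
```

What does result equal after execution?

Step 1: Default arg a=n captures n at each iteration.
Step 2: lst[k] has a defaulting to k, returns k * 8.
Step 3: result = [0, 8, 16, 24]

The answer is [0, 8, 16, 24].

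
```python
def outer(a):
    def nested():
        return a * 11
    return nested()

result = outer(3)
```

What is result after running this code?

Step 1: outer(3) binds parameter a = 3.
Step 2: nested() accesses a = 3 from enclosing scope.
Step 3: result = 3 * 11 = 33

The answer is 33.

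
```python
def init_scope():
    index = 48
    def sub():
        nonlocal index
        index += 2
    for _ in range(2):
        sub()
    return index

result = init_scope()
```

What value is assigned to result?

Step 1: index = 48.
Step 2: sub() is called 2 times in a loop, each adding 2 via nonlocal.
Step 3: index = 48 + 2 * 2 = 52

The answer is 52.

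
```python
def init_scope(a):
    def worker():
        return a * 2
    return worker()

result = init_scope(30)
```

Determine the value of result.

Step 1: init_scope(30) binds parameter a = 30.
Step 2: worker() accesses a = 30 from enclosing scope.
Step 3: result = 30 * 2 = 60

The answer is 60.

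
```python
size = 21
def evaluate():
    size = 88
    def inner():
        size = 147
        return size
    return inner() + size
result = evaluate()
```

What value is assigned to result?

Step 1: evaluate() has local size = 88. inner() has local size = 147.
Step 2: inner() returns its local size = 147.
Step 3: evaluate() returns 147 + its own size (88) = 235

The answer is 235.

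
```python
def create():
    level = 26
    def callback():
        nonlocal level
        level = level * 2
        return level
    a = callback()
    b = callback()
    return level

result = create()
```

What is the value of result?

Step 1: level starts at 26.
Step 2: First callback(): level = 26 * 2 = 52.
Step 3: Second callback(): level = 52 * 2 = 104.
Step 4: result = 104

The answer is 104.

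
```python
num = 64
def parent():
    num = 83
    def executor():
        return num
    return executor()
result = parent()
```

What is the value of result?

Step 1: num = 64 globally, but parent() defines num = 83 locally.
Step 2: executor() looks up num. Not in local scope, so checks enclosing scope (parent) and finds num = 83.
Step 3: result = 83

The answer is 83.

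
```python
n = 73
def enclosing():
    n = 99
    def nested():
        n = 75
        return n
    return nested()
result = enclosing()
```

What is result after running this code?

Step 1: Three scopes define n: global (73), enclosing (99), nested (75).
Step 2: nested() has its own local n = 75, which shadows both enclosing and global.
Step 3: result = 75 (local wins in LEGB)

The answer is 75.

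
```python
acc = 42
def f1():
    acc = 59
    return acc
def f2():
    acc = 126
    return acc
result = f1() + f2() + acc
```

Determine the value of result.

Step 1: Each function shadows global acc with its own local.
Step 2: f1() returns 59, f2() returns 126.
Step 3: Global acc = 42 is unchanged. result = 59 + 126 + 42 = 227

The answer is 227.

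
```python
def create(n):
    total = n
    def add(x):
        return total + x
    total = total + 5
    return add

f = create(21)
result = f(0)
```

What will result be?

Step 1: create(21) sets total = 21, then total = 21 + 5 = 26.
Step 2: Closures capture by reference, so add sees total = 26.
Step 3: f(0) returns 26 + 0 = 26

The answer is 26.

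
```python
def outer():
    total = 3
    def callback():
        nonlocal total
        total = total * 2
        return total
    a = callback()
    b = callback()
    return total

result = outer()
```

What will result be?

Step 1: total starts at 3.
Step 2: First callback(): total = 3 * 2 = 6.
Step 3: Second callback(): total = 6 * 2 = 12.
Step 4: result = 12

The answer is 12.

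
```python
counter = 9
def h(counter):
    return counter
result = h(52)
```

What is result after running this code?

Step 1: Global counter = 9.
Step 2: h(52) takes parameter counter = 52, which shadows the global.
Step 3: result = 52

The answer is 52.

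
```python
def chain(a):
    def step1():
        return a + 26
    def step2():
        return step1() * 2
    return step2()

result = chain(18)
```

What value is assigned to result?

Step 1: chain(18) captures a = 18.
Step 2: step2() calls step1() which returns 18 + 26 = 44.
Step 3: step2() returns 44 * 2 = 88

The answer is 88.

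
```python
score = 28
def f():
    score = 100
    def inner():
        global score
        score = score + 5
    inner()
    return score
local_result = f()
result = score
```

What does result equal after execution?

Step 1: Global score = 28. f() creates local score = 100.
Step 2: inner() declares global score and adds 5: global score = 28 + 5 = 33.
Step 3: f() returns its local score = 100 (unaffected by inner).
Step 4: result = global score = 33

The answer is 33.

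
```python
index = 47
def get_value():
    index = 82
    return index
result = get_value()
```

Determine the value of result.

Step 1: Global index = 47.
Step 2: get_value() creates local index = 82, shadowing the global.
Step 3: Returns local index = 82. result = 82

The answer is 82.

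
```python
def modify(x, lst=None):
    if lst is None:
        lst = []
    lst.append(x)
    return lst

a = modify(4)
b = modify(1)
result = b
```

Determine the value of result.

Step 1: None default with guard creates a NEW list each call.
Step 2: a = [4] (fresh list). b = [1] (another fresh list).
Step 3: result = [1] (this is the fix for mutable default)

The answer is [1].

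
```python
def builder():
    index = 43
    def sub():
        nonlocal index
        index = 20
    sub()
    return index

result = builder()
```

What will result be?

Step 1: builder() sets index = 43.
Step 2: sub() uses nonlocal to reassign index = 20.
Step 3: result = 20

The answer is 20.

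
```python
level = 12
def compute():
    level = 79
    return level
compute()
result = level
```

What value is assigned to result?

Step 1: level = 12 globally.
Step 2: compute() creates a LOCAL level = 79 (no global keyword!).
Step 3: The global level is unchanged. result = 12

The answer is 12.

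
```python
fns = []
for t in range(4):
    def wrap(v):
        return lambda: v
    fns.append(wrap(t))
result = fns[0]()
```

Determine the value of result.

Step 1: wrap(t) creates a new scope capturing v = t at call time.
Step 2: fns[0] = wrap(0), so its lambda captures v = 0.
Step 3: result = 0 (closure factory fixes late binding)

The answer is 0.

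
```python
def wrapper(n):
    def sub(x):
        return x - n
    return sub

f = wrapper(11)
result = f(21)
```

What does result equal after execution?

Step 1: wrapper(11) creates a closure capturing n = 11.
Step 2: f(21) computes 21 - 11 = 10.
Step 3: result = 10

The answer is 10.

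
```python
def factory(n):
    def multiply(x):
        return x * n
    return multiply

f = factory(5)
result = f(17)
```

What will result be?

Step 1: factory(5) returns multiply closure with n = 5.
Step 2: f(17) computes 17 * 5 = 85.
Step 3: result = 85

The answer is 85.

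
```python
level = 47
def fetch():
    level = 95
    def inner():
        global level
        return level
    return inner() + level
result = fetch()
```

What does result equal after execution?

Step 1: Global level = 47. fetch() shadows with local level = 95.
Step 2: inner() uses global keyword, so inner() returns global level = 47.
Step 3: fetch() returns 47 + 95 = 142

The answer is 142.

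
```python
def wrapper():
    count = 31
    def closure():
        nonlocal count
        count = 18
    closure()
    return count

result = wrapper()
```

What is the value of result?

Step 1: wrapper() sets count = 31.
Step 2: closure() uses nonlocal to reassign count = 18.
Step 3: result = 18

The answer is 18.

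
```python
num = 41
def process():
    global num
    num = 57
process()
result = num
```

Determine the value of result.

Step 1: num = 41 globally.
Step 2: process() declares global num and sets it to 57.
Step 3: After process(), global num = 57. result = 57

The answer is 57.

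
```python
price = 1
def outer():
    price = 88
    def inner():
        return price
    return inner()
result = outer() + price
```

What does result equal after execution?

Step 1: Global price = 1. outer() shadows with price = 88.
Step 2: inner() returns enclosing price = 88. outer() = 88.
Step 3: result = 88 + global price (1) = 89

The answer is 89.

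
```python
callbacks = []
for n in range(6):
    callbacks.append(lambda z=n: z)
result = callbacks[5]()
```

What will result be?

Step 1: Default argument z=n captures n's value at each iteration.
Step 2: callbacks[5] captured z = 5 when n was 5.
Step 3: result = 5

The answer is 5.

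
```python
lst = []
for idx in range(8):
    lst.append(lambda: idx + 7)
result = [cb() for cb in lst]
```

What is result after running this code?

Step 1: All lambdas capture idx by reference. After the loop, idx = 7.
Step 2: Each call returns 7 + 7 = 14.
Step 3: result = [14, 14, 14, 14, 14, 14, 14, 14]

The answer is [14, 14, 14, 14, 14, 14, 14, 14].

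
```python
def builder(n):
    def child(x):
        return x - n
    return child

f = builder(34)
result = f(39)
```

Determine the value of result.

Step 1: builder(34) creates a closure capturing n = 34.
Step 2: f(39) computes 39 - 34 = 5.
Step 3: result = 5

The answer is 5.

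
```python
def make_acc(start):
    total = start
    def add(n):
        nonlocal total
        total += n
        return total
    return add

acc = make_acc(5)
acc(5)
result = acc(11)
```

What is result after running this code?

Step 1: make_acc(5) creates closure with total = 5.
Step 2: First acc(5): total = 5 + 5 = 10.
Step 3: Second acc(11): total = 10 + 11 = 21. result = 21

The answer is 21.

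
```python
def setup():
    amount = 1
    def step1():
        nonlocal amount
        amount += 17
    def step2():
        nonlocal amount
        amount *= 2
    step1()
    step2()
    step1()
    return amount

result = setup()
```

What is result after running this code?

Step 1: amount = 1.
Step 2: step1(): amount = 1 + 17 = 18.
Step 3: step2(): amount = 18 * 2 = 36.
Step 4: step1(): amount = 36 + 17 = 53. result = 53

The answer is 53.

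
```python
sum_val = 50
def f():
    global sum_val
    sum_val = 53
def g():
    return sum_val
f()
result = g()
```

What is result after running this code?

Step 1: sum_val = 50.
Step 2: f() sets global sum_val = 53.
Step 3: g() reads global sum_val = 53. result = 53

The answer is 53.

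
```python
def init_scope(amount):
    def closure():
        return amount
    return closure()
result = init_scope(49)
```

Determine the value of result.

Step 1: init_scope(49) binds parameter amount = 49.
Step 2: closure() looks up amount in enclosing scope and finds the parameter amount = 49.
Step 3: result = 49

The answer is 49.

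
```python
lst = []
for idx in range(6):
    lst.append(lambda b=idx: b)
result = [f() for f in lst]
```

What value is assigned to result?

Step 1: Default arg b=idx captures idx at each iteration.
Step 2: Each lambda has its own default: 0, 1, ..., 5.
Step 3: result = [0, 1, 2, 3, 4, 5]

The answer is [0, 1, 2, 3, 4, 5].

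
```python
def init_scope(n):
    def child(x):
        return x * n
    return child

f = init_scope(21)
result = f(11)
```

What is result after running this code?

Step 1: init_scope(21) creates a closure capturing n = 21.
Step 2: f(11) computes 11 * 21 = 231.
Step 3: result = 231

The answer is 231.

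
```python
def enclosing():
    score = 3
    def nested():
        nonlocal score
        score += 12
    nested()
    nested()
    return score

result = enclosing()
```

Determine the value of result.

Step 1: score starts at 3.
Step 2: nested() is called 2 times, each adding 12.
Step 3: score = 3 + 12 * 2 = 27

The answer is 27.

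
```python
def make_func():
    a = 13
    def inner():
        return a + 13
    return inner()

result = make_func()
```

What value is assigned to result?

Step 1: make_func() defines a = 13.
Step 2: inner() reads a = 13 from enclosing scope, returns 13 + 13 = 26.
Step 3: result = 26

The answer is 26.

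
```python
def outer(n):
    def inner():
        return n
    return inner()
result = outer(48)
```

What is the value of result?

Step 1: outer(48) binds parameter n = 48.
Step 2: inner() looks up n in enclosing scope and finds the parameter n = 48.
Step 3: result = 48

The answer is 48.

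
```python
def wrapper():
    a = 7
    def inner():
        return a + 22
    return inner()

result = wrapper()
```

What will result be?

Step 1: wrapper() defines a = 7.
Step 2: inner() reads a = 7 from enclosing scope, returns 7 + 22 = 29.
Step 3: result = 29

The answer is 29.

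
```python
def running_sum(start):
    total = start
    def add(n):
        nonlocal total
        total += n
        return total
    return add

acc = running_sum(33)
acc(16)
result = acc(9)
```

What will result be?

Step 1: running_sum(33) creates closure with total = 33.
Step 2: First acc(16): total = 33 + 16 = 49.
Step 3: Second acc(9): total = 49 + 9 = 58. result = 58

The answer is 58.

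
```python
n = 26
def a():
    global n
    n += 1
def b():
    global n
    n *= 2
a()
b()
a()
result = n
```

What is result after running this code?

Step 1: n = 26.
Step 2: a(): n = 26 + 1 = 27.
Step 3: b(): n = 27 * 2 = 54.
Step 4: a(): n = 54 + 1 = 55

The answer is 55.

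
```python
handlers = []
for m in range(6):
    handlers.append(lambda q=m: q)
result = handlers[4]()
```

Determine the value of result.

Step 1: Default argument q=m captures m's value at each iteration.
Step 2: handlers[4] captured q = 4 when m was 4.
Step 3: result = 4

The answer is 4.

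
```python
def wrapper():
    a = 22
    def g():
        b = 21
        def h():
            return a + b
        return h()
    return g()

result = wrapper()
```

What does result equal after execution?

Step 1: wrapper() defines a = 22. g() defines b = 21.
Step 2: h() accesses both from enclosing scopes: a = 22, b = 21.
Step 3: result = 22 + 21 = 43

The answer is 43.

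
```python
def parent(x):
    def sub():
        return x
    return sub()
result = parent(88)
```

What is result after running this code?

Step 1: parent(88) binds parameter x = 88.
Step 2: sub() looks up x in enclosing scope and finds the parameter x = 88.
Step 3: result = 88

The answer is 88.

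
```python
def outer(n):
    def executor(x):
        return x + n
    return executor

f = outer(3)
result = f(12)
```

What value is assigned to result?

Step 1: outer(3) creates a closure that captures n = 3.
Step 2: f(12) calls the closure with x = 12, returning 12 + 3 = 15.
Step 3: result = 15

The answer is 15.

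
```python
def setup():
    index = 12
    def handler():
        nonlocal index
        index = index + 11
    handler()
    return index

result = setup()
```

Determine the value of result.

Step 1: setup() sets index = 12.
Step 2: handler() uses nonlocal to modify index in setup's scope: index = 12 + 11 = 23.
Step 3: setup() returns the modified index = 23

The answer is 23.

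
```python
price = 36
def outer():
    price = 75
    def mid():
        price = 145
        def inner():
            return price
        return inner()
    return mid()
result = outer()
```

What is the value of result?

Step 1: Three levels of shadowing: global 36, outer 75, mid 145.
Step 2: inner() finds price = 145 in enclosing mid() scope.
Step 3: result = 145

The answer is 145.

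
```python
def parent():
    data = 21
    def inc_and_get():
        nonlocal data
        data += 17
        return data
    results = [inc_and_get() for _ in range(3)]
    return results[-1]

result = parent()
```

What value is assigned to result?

Step 1: data = 21.
Step 2: Three calls to inc_and_get(), each adding 17.
Step 3: Last value = 21 + 17 * 3 = 72

The answer is 72.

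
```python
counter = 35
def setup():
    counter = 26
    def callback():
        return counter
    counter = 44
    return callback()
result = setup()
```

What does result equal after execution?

Step 1: setup() sets counter = 26, then later counter = 44.
Step 2: callback() is called after counter is reassigned to 44. Closures capture variables by reference, not by value.
Step 3: result = 44

The answer is 44.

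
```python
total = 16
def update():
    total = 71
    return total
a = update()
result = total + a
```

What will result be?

Step 1: Global total = 16. update() returns local total = 71.
Step 2: a = 71. Global total still = 16.
Step 3: result = 16 + 71 = 87

The answer is 87.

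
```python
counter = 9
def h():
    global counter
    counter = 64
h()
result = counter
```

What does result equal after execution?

Step 1: counter = 9 globally.
Step 2: h() declares global counter and sets it to 64.
Step 3: After h(), global counter = 64. result = 64

The answer is 64.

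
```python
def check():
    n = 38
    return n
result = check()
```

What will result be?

Step 1: check() defines n = 38 in its local scope.
Step 2: return n finds the local variable n = 38.
Step 3: result = 38

The answer is 38.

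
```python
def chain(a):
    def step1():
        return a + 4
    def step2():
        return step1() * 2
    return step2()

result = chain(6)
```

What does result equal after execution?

Step 1: chain(6) captures a = 6.
Step 2: step2() calls step1() which returns 6 + 4 = 10.
Step 3: step2() returns 10 * 2 = 20

The answer is 20.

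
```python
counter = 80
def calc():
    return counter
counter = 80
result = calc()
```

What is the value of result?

Step 1: counter is first set to 80, then reassigned to 80.
Step 2: calc() is called after the reassignment, so it looks up the current global counter = 80.
Step 3: result = 80

The answer is 80.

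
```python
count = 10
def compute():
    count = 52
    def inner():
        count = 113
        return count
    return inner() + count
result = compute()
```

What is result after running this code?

Step 1: compute() has local count = 52. inner() has local count = 113.
Step 2: inner() returns its local count = 113.
Step 3: compute() returns 113 + its own count (52) = 165

The answer is 165.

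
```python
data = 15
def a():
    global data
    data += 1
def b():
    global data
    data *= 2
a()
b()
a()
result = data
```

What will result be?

Step 1: data = 15.
Step 2: a(): data = 15 + 1 = 16.
Step 3: b(): data = 16 * 2 = 32.
Step 4: a(): data = 32 + 1 = 33

The answer is 33.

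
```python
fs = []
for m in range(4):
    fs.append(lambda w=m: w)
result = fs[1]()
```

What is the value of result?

Step 1: Default argument w=m captures m's value at each iteration.
Step 2: fs[1] captured w = 1 when m was 1.
Step 3: result = 1

The answer is 1.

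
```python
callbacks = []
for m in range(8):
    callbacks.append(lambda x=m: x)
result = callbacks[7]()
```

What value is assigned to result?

Step 1: Default argument x=m captures m's value at each iteration.
Step 2: callbacks[7] captured x = 7 when m was 7.
Step 3: result = 7

The answer is 7.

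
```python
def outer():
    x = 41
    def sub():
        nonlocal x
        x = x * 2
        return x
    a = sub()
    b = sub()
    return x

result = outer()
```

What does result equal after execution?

Step 1: x starts at 41.
Step 2: First sub(): x = 41 * 2 = 82.
Step 3: Second sub(): x = 82 * 2 = 164.
Step 4: result = 164

The answer is 164.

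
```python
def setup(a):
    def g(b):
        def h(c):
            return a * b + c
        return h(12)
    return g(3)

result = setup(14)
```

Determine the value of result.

Step 1: a = 14, b = 3, c = 12.
Step 2: h() computes a * b + c = 14 * 3 + 12 = 54.
Step 3: result = 54

The answer is 54.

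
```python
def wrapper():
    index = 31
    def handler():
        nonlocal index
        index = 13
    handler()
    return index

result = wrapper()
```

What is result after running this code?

Step 1: wrapper() sets index = 31.
Step 2: handler() uses nonlocal to reassign index = 13.
Step 3: result = 13

The answer is 13.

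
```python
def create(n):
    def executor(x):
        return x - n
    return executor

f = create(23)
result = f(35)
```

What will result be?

Step 1: create(23) creates a closure capturing n = 23.
Step 2: f(35) computes 35 - 23 = 12.
Step 3: result = 12

The answer is 12.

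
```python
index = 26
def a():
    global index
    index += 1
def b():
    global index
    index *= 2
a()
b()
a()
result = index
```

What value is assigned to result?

Step 1: index = 26.
Step 2: a(): index = 26 + 1 = 27.
Step 3: b(): index = 27 * 2 = 54.
Step 4: a(): index = 54 + 1 = 55

The answer is 55.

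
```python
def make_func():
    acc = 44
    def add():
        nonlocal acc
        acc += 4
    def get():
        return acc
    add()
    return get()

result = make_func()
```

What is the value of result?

Step 1: acc = 44. add() modifies it via nonlocal, get() reads it.
Step 2: add() makes acc = 44 + 4 = 48.
Step 3: get() returns 48. result = 48

The answer is 48.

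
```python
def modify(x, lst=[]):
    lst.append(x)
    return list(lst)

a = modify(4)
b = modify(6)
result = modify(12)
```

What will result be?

Step 1: Default list is shared. list() creates copies for return values.
Step 2: Internal list grows: [4] -> [4, 6] -> [4, 6, 12].
Step 3: result = [4, 6, 12]

The answer is [4, 6, 12].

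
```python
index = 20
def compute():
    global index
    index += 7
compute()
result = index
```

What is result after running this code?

Step 1: index = 20 globally.
Step 2: compute() modifies global index: index += 7 = 27.
Step 3: result = 27

The answer is 27.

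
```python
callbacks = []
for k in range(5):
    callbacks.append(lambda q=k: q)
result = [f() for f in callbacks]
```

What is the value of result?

Step 1: Default arg q=k captures k at each iteration.
Step 2: Each lambda has its own default: 0, 1, ..., 4.
Step 3: result = [0, 1, 2, 3, 4]

The answer is [0, 1, 2, 3, 4].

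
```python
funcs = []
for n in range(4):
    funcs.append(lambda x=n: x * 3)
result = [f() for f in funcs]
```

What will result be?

Step 1: Default arg x=n captures n at each iteration.
Step 2: funcs[k] has x defaulting to k, returns k * 3.
Step 3: result = [0, 3, 6, 9]

The answer is [0, 3, 6, 9].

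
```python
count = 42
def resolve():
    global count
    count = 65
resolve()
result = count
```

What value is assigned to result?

Step 1: count = 42 globally.
Step 2: resolve() declares global count and sets it to 65.
Step 3: After resolve(), global count = 65. result = 65

The answer is 65.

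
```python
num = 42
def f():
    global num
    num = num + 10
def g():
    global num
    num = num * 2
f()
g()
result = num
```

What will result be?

Step 1: num = 42.
Step 2: f() adds 10: num = 42 + 10 = 52.
Step 3: g() doubles: num = 52 * 2 = 104.
Step 4: result = 104

The answer is 104.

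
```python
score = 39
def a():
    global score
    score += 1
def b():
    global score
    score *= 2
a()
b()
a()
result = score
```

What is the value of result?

Step 1: score = 39.
Step 2: a(): score = 39 + 1 = 40.
Step 3: b(): score = 40 * 2 = 80.
Step 4: a(): score = 80 + 1 = 81

The answer is 81.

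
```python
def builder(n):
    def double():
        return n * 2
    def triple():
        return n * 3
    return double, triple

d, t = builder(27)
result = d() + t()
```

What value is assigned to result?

Step 1: Both closures capture the same n = 27.
Step 2: d() = 27 * 2 = 54, t() = 27 * 3 = 81.
Step 3: result = 54 + 81 = 135

The answer is 135.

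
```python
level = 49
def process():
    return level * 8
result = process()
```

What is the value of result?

Step 1: level = 49 is defined globally.
Step 2: process() looks up level from global scope = 49, then computes 49 * 8 = 392.
Step 3: result = 392

The answer is 392.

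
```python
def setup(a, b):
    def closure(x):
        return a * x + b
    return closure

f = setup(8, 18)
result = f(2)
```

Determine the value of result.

Step 1: setup(8, 18) captures a = 8, b = 18.
Step 2: f(2) computes 8 * 2 + 18 = 34.
Step 3: result = 34

The answer is 34.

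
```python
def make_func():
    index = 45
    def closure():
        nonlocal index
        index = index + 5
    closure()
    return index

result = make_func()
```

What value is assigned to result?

Step 1: make_func() sets index = 45.
Step 2: closure() uses nonlocal to modify index in make_func's scope: index = 45 + 5 = 50.
Step 3: make_func() returns the modified index = 50

The answer is 50.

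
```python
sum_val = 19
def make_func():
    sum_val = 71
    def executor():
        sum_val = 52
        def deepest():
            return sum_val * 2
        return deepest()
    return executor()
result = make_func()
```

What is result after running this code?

Step 1: deepest() looks up sum_val through LEGB: not local, finds sum_val = 52 in enclosing executor().
Step 2: Returns 52 * 2 = 104.
Step 3: result = 104

The answer is 104.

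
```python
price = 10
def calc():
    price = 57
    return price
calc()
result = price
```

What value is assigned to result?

Step 1: Global price = 10.
Step 2: calc() creates local price = 57 (shadow, not modification).
Step 3: After calc() returns, global price is unchanged. result = 10

The answer is 10.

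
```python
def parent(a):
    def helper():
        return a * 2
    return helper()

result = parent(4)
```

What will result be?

Step 1: parent(4) binds parameter a = 4.
Step 2: helper() accesses a = 4 from enclosing scope.
Step 3: result = 4 * 2 = 8

The answer is 8.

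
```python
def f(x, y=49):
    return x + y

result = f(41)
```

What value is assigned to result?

Step 1: f(41) uses default y = 49.
Step 2: Returns 41 + 49 = 90.
Step 3: result = 90

The answer is 90.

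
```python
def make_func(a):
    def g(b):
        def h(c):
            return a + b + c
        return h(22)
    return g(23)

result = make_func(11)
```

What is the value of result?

Step 1: a = 11, b = 23, c = 22 across three nested scopes.
Step 2: h() accesses all three via LEGB rule.
Step 3: result = 11 + 23 + 22 = 56

The answer is 56.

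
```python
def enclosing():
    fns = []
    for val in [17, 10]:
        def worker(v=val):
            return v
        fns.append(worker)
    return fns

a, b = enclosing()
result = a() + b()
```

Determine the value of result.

Step 1: Default argument v=val captures val at each iteration.
Step 2: a() returns 17 (captured at first iteration), b() returns 10 (captured at second).
Step 3: result = 17 + 10 = 27

The answer is 27.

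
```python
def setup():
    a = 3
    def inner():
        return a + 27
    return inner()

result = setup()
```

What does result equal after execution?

Step 1: setup() defines a = 3.
Step 2: inner() reads a = 3 from enclosing scope, returns 3 + 27 = 30.
Step 3: result = 30

The answer is 30.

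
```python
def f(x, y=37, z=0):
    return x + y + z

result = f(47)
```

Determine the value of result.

Step 1: f(47) uses defaults y = 37, z = 0.
Step 2: Returns 47 + 37 + 0 = 84.
Step 3: result = 84

The answer is 84.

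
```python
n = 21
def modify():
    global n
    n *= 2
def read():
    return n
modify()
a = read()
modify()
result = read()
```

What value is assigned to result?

Step 1: n = 21.
Step 2: First modify(): n = 21 * 2 = 42.
Step 3: Second modify(): n = 42 * 2 = 84.
Step 4: read() returns 84

The answer is 84.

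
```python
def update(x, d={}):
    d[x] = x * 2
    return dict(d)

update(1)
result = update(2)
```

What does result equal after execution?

Step 1: Mutable default dict is shared across calls.
Step 2: First call adds 1: 2. Second call adds 2: 4.
Step 3: result = {1: 2, 2: 4}

The answer is {1: 2, 2: 4}.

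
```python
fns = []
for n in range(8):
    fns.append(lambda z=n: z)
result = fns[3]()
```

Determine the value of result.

Step 1: Default argument z=n captures n's value at each iteration.
Step 2: fns[3] captured z = 3 when n was 3.
Step 3: result = 3

The answer is 3.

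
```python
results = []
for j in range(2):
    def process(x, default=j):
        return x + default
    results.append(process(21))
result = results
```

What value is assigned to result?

Step 1: Default argument default=j is evaluated at function definition time.
Step 2: Each iteration creates process with default = current j value.
Step 3: process(21) returns 21 + default. results = [21, 22]

The answer is [21, 22].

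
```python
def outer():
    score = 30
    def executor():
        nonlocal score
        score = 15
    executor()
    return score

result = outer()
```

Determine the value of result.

Step 1: outer() sets score = 30.
Step 2: executor() uses nonlocal to reassign score = 15.
Step 3: result = 15

The answer is 15.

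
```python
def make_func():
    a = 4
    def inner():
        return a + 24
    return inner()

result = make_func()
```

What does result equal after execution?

Step 1: make_func() defines a = 4.
Step 2: inner() reads a = 4 from enclosing scope, returns 4 + 24 = 28.
Step 3: result = 28

The answer is 28.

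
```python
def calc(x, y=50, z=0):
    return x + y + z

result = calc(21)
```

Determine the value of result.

Step 1: calc(21) uses defaults y = 50, z = 0.
Step 2: Returns 21 + 50 + 0 = 71.
Step 3: result = 71

The answer is 71.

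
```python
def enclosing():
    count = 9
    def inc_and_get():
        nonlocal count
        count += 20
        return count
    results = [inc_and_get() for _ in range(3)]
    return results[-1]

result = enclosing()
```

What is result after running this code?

Step 1: count = 9.
Step 2: Three calls to inc_and_get(), each adding 20.
Step 3: Last value = 9 + 20 * 3 = 69

The answer is 69.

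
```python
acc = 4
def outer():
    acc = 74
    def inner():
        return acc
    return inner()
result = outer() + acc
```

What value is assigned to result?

Step 1: Global acc = 4. outer() shadows with acc = 74.
Step 2: inner() returns enclosing acc = 74. outer() = 74.
Step 3: result = 74 + global acc (4) = 78

The answer is 78.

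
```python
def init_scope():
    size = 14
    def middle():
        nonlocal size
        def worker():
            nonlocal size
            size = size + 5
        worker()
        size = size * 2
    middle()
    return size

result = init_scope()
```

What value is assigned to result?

Step 1: size = 14.
Step 2: worker() adds 5: size = 14 + 5 = 19.
Step 3: middle() doubles: size = 19 * 2 = 38.
Step 4: result = 38

The answer is 38.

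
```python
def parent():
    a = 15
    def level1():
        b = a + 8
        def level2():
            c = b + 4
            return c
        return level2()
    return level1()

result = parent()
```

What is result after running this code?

Step 1: a = 15. b = a + 8 = 23.
Step 2: c = b + 4 = 23 + 4 = 27.
Step 3: result = 27

The answer is 27.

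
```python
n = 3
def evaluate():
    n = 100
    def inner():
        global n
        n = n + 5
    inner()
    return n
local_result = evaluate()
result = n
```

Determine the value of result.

Step 1: Global n = 3. evaluate() creates local n = 100.
Step 2: inner() declares global n and adds 5: global n = 3 + 5 = 8.
Step 3: evaluate() returns its local n = 100 (unaffected by inner).
Step 4: result = global n = 8

The answer is 8.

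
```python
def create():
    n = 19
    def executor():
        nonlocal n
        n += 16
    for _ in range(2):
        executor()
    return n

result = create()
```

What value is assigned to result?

Step 1: n = 19.
Step 2: executor() is called 2 times in a loop, each adding 16 via nonlocal.
Step 3: n = 19 + 16 * 2 = 51

The answer is 51.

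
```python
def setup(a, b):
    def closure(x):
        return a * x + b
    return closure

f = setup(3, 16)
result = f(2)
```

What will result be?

Step 1: setup(3, 16) captures a = 3, b = 16.
Step 2: f(2) computes 3 * 2 + 16 = 22.
Step 3: result = 22

The answer is 22.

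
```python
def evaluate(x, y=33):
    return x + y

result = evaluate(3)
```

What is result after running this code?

Step 1: evaluate(3) uses default y = 33.
Step 2: Returns 3 + 33 = 36.
Step 3: result = 36

The answer is 36.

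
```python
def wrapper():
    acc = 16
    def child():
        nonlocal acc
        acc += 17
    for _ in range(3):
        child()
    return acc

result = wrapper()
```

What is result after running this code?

Step 1: acc = 16.
Step 2: child() is called 3 times in a loop, each adding 17 via nonlocal.
Step 3: acc = 16 + 17 * 3 = 67

The answer is 67.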